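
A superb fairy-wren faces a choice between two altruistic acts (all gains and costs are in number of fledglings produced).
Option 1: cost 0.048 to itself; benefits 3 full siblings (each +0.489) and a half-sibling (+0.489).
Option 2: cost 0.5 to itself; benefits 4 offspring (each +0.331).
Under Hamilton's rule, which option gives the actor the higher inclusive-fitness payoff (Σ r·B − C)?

Option 1: r to a full sibling = 0.5.
Option 1: r to a half-sibling = 0.25.
Option 1: Σ r·B − C = (3·0.5·0.489 + 1·0.25·0.489) − 0.048 = 0.80775.
Option 2: r to an offspring = 0.5.
Option 2: Σ r·B − C = (4·0.5·0.331) − 0.5 = 0.162.
Option 1 has the higher net inclusive-fitness payoff.

Option 1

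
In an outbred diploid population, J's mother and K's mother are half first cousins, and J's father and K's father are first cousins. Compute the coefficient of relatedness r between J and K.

0.046875

Independent pedigree routes through distinct common ancestors add.
J and K are related in two ways: half second cousins through their mothers (r = 1/64) and second cousins through their fathers (r = 1/32).
r = 1/64 + 1/32 = 0.046875.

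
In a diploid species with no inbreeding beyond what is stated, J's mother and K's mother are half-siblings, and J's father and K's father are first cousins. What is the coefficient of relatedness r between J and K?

0.09375

With two independent routes of shared ancestry, r is the sum of the two contributions.
J and K are related in two ways: half first cousins through their mothers (r = 1/16) and second cousins through their fathers (r = 1/32).
r = 1/16 + 1/32 = 0.09375.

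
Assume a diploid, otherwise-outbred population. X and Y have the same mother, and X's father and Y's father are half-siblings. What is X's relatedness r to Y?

With two independent routes of shared ancestry, r is the sum of the two contributions.
X and Y are related in two ways: half-sibs through their shared mother (r = 1/4) and half first cousins through their fathers (r = 1/16).
r = 1/4 + 1/16 = 5/16 = 0.3125.

0.3125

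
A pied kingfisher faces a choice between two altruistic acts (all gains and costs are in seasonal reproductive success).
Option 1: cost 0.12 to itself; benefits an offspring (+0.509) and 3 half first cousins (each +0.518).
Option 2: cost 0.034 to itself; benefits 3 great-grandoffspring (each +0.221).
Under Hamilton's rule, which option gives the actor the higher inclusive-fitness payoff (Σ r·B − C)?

Option 1

Option 1: r to an offspring = 0.5.
Option 1: r to a half first cousin = 0.0625.
Option 1: Σ r·B − C = (1·0.5·0.509 + 3·0.0625·0.518) − 0.12 = 0.231625.
Option 2: r to a great-grandoffspring = 0.125.
Option 2: Σ r·B − C = (3·0.125·0.221) − 0.034 = 0.048875.
Option 1 has the higher net inclusive-fitness payoff.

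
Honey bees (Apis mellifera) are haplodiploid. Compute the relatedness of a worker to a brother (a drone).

0.25

Her haploid brother carries none of their father's genes and a random half of their mother's genome; that half matches the maternal half of her own genome with probability 1/2: r = 1/2 · 1/2 = 1/4.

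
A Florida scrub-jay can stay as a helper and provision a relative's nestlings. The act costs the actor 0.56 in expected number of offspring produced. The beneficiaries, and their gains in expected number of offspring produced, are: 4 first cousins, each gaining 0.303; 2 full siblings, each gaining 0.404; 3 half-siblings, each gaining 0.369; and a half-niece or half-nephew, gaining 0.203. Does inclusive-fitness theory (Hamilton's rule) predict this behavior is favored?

Hamilton's rule: the trait is favored when the sum of r·B over every recipient exceeds the actor's cost C.
r to a first cousin = 1/8 (first cousins share one grandparent pair — two paths of length 4: r = 2·(1/2)^4 = 1/8).
r to a full sibling = 1/2 (full sibs share both parents — two paths of length 2: r = 2·(1/2)^2 = 1/2).
r to a half-sibling = 0.25 (half-sibs share one parent — one path of length 2: r = (1/2)^2 = 1/4).
r to a half-niece or half-nephew = 0.125 (half-aunt/uncle↔niece/nephew: one path of length 3: r = (1/2)^3 = 1/8).
Summing one r·B term per recipient: 4·0.125·0.303 + 2·0.5·0.404 + 3·0.25·0.369 + 1·0.125·0.203 = 0.857625.
0.857625 > 0.56: the indirect benefit exceeds the cost.

Yes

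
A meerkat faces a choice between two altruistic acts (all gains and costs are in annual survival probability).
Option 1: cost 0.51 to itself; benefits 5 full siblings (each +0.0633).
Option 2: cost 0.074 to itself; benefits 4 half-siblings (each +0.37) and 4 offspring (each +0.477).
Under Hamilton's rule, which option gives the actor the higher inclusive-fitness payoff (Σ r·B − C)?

Option 1: r to a full sibling = 0.5.
Option 1: Σ r·B − C = (5·0.5·0.0633) − 0.51 = -0.35175.
Option 2: r to a half-sibling = 0.25.
Option 2: r to an offspring = 0.5.
Option 2: Σ r·B − C = (4·0.25·0.37 + 4·0.5·0.477) − 0.074 = 1.25.
Option 2 has the higher net inclusive-fitness payoff.

Option 2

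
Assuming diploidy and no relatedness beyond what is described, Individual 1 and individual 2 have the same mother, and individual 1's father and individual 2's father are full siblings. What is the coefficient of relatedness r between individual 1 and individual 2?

Relatedness sums over independent paths through distinct common ancestors.
Individual 1 and individual 2 are related in two ways: half-sibs through their shared mother (r = 1/4) and first cousins through their fathers (r = 1/8).
r = 1/4 + 1/8 = 3/8 = 0.375.

0.375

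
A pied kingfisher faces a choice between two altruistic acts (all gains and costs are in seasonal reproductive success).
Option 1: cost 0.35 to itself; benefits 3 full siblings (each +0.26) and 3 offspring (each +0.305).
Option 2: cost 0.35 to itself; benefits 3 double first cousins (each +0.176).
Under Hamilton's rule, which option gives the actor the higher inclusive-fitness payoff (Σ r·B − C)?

Option 1: r to a full sibling = 0.5.
Option 1: r to an offspring = 0.5.
Option 1: Σ r·B − C = (3·0.5·0.26 + 3·0.5·0.305) − 0.35 = 0.4975.
Option 2: r to a double first cousin = 0.25.
Option 2: Σ r·B − C = (3·0.25·0.176) − 0.35 = -0.218.
Option 1 has the higher net inclusive-fitness payoff.

Option 1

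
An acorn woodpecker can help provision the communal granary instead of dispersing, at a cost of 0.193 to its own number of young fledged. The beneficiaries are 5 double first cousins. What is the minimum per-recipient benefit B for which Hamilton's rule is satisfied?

0.1544

r to a double first cousin = 0.25 (double first cousins share both grandparent pairs — four paths of length 4: r = 4·(1/2)^4 = 1/4).
Hamilton's rule with n recipients of equal r: n·r·B > C, so B > C/(n·r) = 0.193/(5·0.25) = 0.1544.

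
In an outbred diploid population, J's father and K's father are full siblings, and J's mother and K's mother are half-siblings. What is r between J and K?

Relatedness sums over independent paths through distinct common ancestors.
J and K are related in two ways: first cousins through their fathers (r = 1/8) and half first cousins through their mothers (r = 1/16).
r = 1/8 + 1/16 = 0.1875.

0.1875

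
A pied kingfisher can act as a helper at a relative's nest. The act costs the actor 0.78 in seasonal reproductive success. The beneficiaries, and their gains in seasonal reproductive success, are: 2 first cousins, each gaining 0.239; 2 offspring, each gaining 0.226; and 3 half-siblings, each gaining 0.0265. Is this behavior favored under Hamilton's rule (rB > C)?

No

Hamilton's rule: the trait is favored when the sum of r·B over every recipient exceeds the actor's cost C.
r to a first cousin = 1/8 (first cousins share one grandparent pair — two paths of length 4: r = 2·(1/2)^4 = 1/8).
r to an offspring = 0.5 (one parent–offspring link: r = (1/2)^1 = 1/2).
r to a half-sibling = 1/4 (half-sibs share one parent — one path of length 2: r = (1/2)^2 = 1/4).
Summing one r·B term per recipient: 2·0.125·0.239 + 2·0.5·0.226 + 3·0.25·0.0265 = 0.305625.
0.305625 < 0.78: the indirect benefit is less than the cost.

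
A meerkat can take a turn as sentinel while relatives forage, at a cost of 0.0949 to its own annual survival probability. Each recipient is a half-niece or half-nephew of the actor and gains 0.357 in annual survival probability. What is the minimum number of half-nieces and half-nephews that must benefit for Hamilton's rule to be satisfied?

3

r to a half-niece or half-nephew = 0.125 (half-aunt/uncle↔niece/nephew: one path of length 3: r = (1/2)^3 = 1/8).
Hamilton's rule: n·r·B > C  ⇒  n > C/(r·B) = 0.0949/(0.125·0.357) = 2.127.
The smallest integer exceeding 2.127 is 3.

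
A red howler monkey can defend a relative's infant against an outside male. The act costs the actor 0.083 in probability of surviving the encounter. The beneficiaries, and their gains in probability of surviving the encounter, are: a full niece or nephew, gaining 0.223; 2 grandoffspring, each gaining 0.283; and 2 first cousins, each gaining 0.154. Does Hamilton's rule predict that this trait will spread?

Hamilton's rule: the trait is favored when the sum of r·B over every recipient exceeds the actor's cost C.
r to a full niece or nephew = 0.25 (full aunt/uncle↔niece/nephew: two paths of length 3 through the shared grandparent pair: r = 2·(1/2)^3 = 1/4).
r to a grandoffspring = 0.25 (two parent–offspring links: r = (1/2)^2 = 1/4).
r to a first cousin = 0.125 (first cousins share one grandparent pair — two paths of length 4: r = 2·(1/2)^4 = 1/8).
Summing one r·B term per recipient: 1·0.25·0.223 + 2·0.25·0.283 + 2·0.125·0.154 = 0.23575.
0.23575 > 0.083: the indirect benefit exceeds the cost.

Yes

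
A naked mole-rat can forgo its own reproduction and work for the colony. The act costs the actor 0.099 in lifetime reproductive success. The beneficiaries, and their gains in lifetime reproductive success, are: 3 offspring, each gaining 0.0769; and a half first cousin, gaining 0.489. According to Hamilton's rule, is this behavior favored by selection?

Hamilton's rule: the trait is favored when the sum of r·B over every recipient exceeds the actor's cost C.
r to an offspring = 0.5 (one parent–offspring link: r = (1/2)^1 = 1/2).
r to a half first cousin = 1/16 (half first cousins share one grandparent — one path of length 4: r = (1/2)^4 = 1/16).
Summing one r·B term per recipient: 3·0.5·0.0769 + 1·0.0625·0.489 = 0.1459125.
0.1459125 > 0.099: the indirect benefit exceeds the cost.

Yes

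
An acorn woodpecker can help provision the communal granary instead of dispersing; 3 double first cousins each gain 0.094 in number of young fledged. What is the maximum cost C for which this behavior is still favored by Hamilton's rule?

0.0705

r to a double first cousin = 0.25 (double first cousins share both grandparent pairs — four paths of length 4: r = 4·(1/2)^4 = 1/4).
Hamilton's rule: n·r·B > C, so the trait is favored while C < n·r·B = 3·0.25·0.094 = 0.0705.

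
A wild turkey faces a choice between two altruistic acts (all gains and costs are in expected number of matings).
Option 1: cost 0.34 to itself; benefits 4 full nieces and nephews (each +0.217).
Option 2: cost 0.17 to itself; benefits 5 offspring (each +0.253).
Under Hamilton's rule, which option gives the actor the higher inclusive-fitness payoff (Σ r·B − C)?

Option 2

Option 1: r to a full niece or nephew = 0.25.
Option 1: Σ r·B − C = (4·0.25·0.217) − 0.34 = -0.123.
Option 2: r to an offspring = 0.5.
Option 2: Σ r·B − C = (5·0.5·0.253) − 0.17 = 0.4625.
Option 2 has the higher net inclusive-fitness payoff.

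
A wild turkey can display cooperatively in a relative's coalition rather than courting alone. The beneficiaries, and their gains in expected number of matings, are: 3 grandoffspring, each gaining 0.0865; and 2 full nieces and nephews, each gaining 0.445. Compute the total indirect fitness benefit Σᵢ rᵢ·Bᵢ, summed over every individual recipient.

r to a grandoffspring = 0.25 (two parent–offspring links: r = (1/2)^2 = 1/4).
r to a full niece or nephew = 0.25 (full aunt/uncle↔niece/nephew: two paths of length 3 through the shared grandparent pair: r = 2·(1/2)^3 = 1/4).
Summing one r·B term per recipient: 3·0.25·0.0865 + 2·0.25·0.445 = 0.287375.

0.287375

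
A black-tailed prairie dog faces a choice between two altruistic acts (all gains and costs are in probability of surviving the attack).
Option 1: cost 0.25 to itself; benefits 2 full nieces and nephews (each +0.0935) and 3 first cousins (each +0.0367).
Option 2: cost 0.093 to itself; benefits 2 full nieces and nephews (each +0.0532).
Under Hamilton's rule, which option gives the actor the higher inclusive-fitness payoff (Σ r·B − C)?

Option 1: r to a full niece or nephew = 0.25.
Option 1: r to a first cousin = 0.125.
Option 1: Σ r·B − C = (2·0.25·0.0935 + 3·0.125·0.0367) − 0.25 = -0.1894875.
Option 2: r to a full niece or nephew = 0.25.
Option 2: Σ r·B − C = (2·0.25·0.0532) − 0.093 = -0.0664.
Option 2 has the higher net inclusive-fitness payoff.

Option 2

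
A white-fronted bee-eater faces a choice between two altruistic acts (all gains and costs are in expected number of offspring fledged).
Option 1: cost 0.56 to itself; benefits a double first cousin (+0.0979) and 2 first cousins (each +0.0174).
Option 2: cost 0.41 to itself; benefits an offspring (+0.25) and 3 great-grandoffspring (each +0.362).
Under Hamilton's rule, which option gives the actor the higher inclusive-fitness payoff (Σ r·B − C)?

Option 2

Option 1: r to a double first cousin = 0.25.
Option 1: r to a first cousin = 0.125.
Option 1: Σ r·B − C = (1·0.25·0.0979 + 2·0.125·0.0174) − 0.56 = -0.531175.
Option 2: r to an offspring = 0.5.
Option 2: r to a great-grandoffspring = 0.125.
Option 2: Σ r·B − C = (1·0.5·0.25 + 3·0.125·0.362) − 0.41 = -0.14925.
Option 2 has the higher net inclusive-fitness payoff.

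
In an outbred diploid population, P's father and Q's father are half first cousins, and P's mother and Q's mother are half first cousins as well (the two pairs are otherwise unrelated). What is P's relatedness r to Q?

0.03125

Wright's path rule: contributions from independent ancestry routes add.
P and Q are related in two ways: half second cousins through their fathers (r = 1/64) and half second cousins through their mothers (r = 1/64).
r = 1/64 + 1/64 = 0.03125.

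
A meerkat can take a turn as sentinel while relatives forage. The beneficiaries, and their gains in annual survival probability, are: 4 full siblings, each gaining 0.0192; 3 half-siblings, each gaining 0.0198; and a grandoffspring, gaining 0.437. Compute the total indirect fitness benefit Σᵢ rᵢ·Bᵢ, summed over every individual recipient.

0.1625

r to a full sibling = 0.5 (full sibs share both parents — two paths of length 2: r = 2·(1/2)^2 = 1/2).
r to a half-sibling = 0.25 (half-sibs share one parent — one path of length 2: r = (1/2)^2 = 1/4).
r to a grandoffspring = 1/4 (two parent–offspring links: r = (1/2)^2 = 1/4).
Summing one r·B term per recipient: 4·0.5·0.0192 + 3·0.25·0.0198 + 1·0.25·0.437 = 0.1625.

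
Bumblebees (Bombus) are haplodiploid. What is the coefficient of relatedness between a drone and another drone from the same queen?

Haploid brothers each carry a random half of the queen's diploid genome, so on average they share half: r = 1/2.

0.5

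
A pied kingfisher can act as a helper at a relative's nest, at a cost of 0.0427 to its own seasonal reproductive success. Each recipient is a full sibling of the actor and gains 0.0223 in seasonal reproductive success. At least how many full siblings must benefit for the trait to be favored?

4

r to a full sibling = 1/2 (full sibs share both parents — two paths of length 2: r = 2·(1/2)^2 = 1/2).
Hamilton's rule: n·r·B > C  ⇒  n > C/(r·B) = 0.0427/(0.5·0.0223) = 3.83.
The smallest integer exceeding 3.83 is 4.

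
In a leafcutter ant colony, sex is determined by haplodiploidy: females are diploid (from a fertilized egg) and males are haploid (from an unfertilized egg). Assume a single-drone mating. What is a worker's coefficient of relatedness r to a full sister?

0.75

Haplodiploid full sisters inherit their father's entire haploid genome identically (contributing 1/2) and on average half of their mother's contribution (1/2 · 1/2 = 1/4); r = 1/2 + 1/4 = 3/4.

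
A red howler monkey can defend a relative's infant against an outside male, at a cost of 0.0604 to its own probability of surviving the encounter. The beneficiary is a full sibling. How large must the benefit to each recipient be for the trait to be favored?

0.1208

r to a full sibling = 0.5 (full sibs share both parents — two paths of length 2: r = 2·(1/2)^2 = 1/2).
Hamilton's rule with n recipients of equal r: n·r·B > C, so B > C/(n·r) = 0.0604/(1·0.5) = 0.1208.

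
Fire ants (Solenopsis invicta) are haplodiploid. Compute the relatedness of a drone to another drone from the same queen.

Haploid brothers each carry a random half of the queen's diploid genome, so on average they share half: r = 1/2.

0.5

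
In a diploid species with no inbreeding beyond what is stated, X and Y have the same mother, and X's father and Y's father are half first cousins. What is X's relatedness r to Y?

0.265625

Independent pedigree routes through distinct common ancestors add.
X and Y are related in two ways: half-sibs through their shared mother (r = 1/4) and half second cousins through their fathers (r = 1/64).
r = 1/4 + 1/64 = 17/64 = 0.265625.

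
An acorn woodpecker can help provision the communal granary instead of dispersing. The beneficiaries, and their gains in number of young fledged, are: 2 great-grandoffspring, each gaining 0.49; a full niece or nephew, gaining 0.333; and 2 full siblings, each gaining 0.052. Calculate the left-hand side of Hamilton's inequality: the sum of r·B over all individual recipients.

r to a great-grandoffspring = 0.125 (three parent–offspring links: r = (1/2)^3 = 1/8).
r to a full niece or nephew = 1/4 (full aunt/uncle↔niece/nephew: two paths of length 3 through the shared grandparent pair: r = 2·(1/2)^3 = 1/4).
r to a full sibling = 1/2 (full sibs share both parents — two paths of length 2: r = 2·(1/2)^2 = 1/2).
Summing one r·B term per recipient: 2·0.125·0.49 + 1·0.25·0.333 + 2·0.5·0.052 = 0.25775.

0.25775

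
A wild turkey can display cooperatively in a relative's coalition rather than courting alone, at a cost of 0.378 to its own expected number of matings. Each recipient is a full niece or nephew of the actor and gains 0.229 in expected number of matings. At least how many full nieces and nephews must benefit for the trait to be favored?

7

r to a full niece or nephew = 1/4 (full aunt/uncle↔niece/nephew: two paths of length 3 through the shared grandparent pair: r = 2·(1/2)^3 = 1/4).
Hamilton's rule: n·r·B > C  ⇒  n > C/(r·B) = 0.378/(0.25·0.229) = 6.603.
The smallest integer exceeding 6.603 is 7.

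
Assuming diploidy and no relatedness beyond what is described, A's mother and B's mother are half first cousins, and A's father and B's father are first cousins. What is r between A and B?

Independent pedigree routes through distinct common ancestors add.
A and B are related in two ways: half second cousins through their mothers (r = 1/64) and second cousins through their fathers (r = 1/32).
r = 1/64 + 1/32 = 0.046875.

0.046875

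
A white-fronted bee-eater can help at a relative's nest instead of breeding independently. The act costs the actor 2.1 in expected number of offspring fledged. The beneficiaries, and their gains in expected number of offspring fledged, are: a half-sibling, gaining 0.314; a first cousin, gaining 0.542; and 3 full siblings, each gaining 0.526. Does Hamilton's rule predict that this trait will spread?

Hamilton's rule: the trait is favored when the sum of r·B over every recipient exceeds the actor's cost C.
r to a half-sibling = 1/4 (half-sibs share one parent — one path of length 2: r = (1/2)^2 = 1/4).
r to a first cousin = 0.125 (first cousins share one grandparent pair — two paths of length 4: r = 2·(1/2)^4 = 1/8).
r to a full sibling = 1/2 (full sibs share both parents — two paths of length 2: r = 2·(1/2)^2 = 1/2).
Summing one r·B term per recipient: 1·0.25·0.314 + 1·0.125·0.542 + 3·0.5·0.526 = 0.93525.
0.93525 < 2.1: the indirect benefit is less than the cost.

No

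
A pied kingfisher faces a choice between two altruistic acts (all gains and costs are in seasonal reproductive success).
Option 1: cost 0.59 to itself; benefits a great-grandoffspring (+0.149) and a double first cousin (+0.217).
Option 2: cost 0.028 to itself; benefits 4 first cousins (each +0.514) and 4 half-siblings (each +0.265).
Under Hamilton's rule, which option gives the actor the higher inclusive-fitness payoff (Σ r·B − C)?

Option 2

Option 1: r to a great-grandoffspring = 0.125.
Option 1: r to a double first cousin = 0.25.
Option 1: Σ r·B − C = (1·0.125·0.149 + 1·0.25·0.217) − 0.59 = -0.517125.
Option 2: r to a first cousin = 0.125.
Option 2: r to a half-sibling = 0.25.
Option 2: Σ r·B − C = (4·0.125·0.514 + 4·0.25·0.265) − 0.028 = 0.494.
Option 2 has the higher net inclusive-fitness payoff.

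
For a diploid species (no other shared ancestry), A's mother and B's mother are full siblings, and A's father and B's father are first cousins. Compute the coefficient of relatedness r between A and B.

0.15625

Wright's path rule: contributions from independent ancestry routes add.
A and B are related in two ways: first cousins through their mothers (r = 1/8) and second cousins through their fathers (r = 1/32).
r = 1/8 + 1/32 = 0.15625.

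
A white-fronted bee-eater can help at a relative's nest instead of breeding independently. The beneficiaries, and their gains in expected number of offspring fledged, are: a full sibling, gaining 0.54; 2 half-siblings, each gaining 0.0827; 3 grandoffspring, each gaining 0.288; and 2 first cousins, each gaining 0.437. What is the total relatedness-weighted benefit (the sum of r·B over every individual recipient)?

r to a full sibling = 1/2 (full sibs share both parents — two paths of length 2: r = 2·(1/2)^2 = 1/2).
r to a half-sibling = 0.25 (half-sibs share one parent — one path of length 2: r = (1/2)^2 = 1/4).
r to a grandoffspring = 0.25 (two parent–offspring links: r = (1/2)^2 = 1/4).
r to a first cousin = 1/8 (first cousins share one grandparent pair — two paths of length 4: r = 2·(1/2)^4 = 1/8).
Summing one r·B term per recipient: 1·0.5·0.54 + 2·0.25·0.0827 + 3·0.25·0.288 + 2·0.125·0.437 = 0.6366.

0.6366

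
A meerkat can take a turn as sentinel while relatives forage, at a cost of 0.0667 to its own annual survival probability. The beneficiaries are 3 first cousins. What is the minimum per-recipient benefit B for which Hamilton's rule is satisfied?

r to a first cousin = 0.125 (first cousins share one grandparent pair — two paths of length 4: r = 2·(1/2)^4 = 1/8).
Hamilton's rule with n recipients of equal r: n·r·B > C, so B > C/(n·r) = 0.0667/(3·0.125) = 0.1779.

0.1779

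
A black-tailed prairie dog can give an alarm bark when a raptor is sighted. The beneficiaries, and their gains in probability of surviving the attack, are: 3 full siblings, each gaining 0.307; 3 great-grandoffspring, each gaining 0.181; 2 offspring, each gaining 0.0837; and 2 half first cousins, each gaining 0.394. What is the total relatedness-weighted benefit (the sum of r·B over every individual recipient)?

r to a full sibling = 1/2 (full sibs share both parents — two paths of length 2: r = 2·(1/2)^2 = 1/2).
r to a great-grandoffspring = 0.125 (three parent–offspring links: r = (1/2)^3 = 1/8).
r to an offspring = 1/2 (one parent–offspring link: r = (1/2)^1 = 1/2).
r to a half first cousin = 1/16 (half first cousins share one grandparent — one path of length 4: r = (1/2)^4 = 1/16).
Summing one r·B term per recipient: 3·0.5·0.307 + 3·0.125·0.181 + 2·0.5·0.0837 + 2·0.0625·0.394 = 0.661325.

0.661325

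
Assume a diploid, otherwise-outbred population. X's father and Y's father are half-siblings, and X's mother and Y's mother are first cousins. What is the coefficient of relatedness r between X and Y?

With two independent routes of shared ancestry, r is the sum of the two contributions.
X and Y are related in two ways: half first cousins through their fathers (r = 1/16) and second cousins through their mothers (r = 1/32).
r = 1/16 + 1/32 = 3/32 = 0.09375.

0.09375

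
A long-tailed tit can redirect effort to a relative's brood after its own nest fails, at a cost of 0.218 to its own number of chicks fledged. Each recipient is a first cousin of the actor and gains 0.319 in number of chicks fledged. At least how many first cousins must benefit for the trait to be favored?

r to a first cousin = 1/8 (first cousins share one grandparent pair — two paths of length 4: r = 2·(1/2)^4 = 1/8).
Hamilton's rule: n·r·B > C  ⇒  n > C/(r·B) = 0.218/(0.125·0.319) = 5.467.
The smallest integer exceeding 5.467 is 6.

6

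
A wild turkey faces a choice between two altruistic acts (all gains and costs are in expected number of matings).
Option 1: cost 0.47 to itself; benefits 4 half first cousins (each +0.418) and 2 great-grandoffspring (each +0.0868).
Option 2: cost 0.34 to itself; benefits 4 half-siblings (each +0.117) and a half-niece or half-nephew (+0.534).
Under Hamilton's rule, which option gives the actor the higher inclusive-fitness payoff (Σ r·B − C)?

Option 2

Option 1: r to a half first cousin = 0.0625.
Option 1: r to a great-grandoffspring = 0.125.
Option 1: Σ r·B − C = (4·0.0625·0.418 + 2·0.125·0.0868) − 0.47 = -0.3438.
Option 2: r to a half-sibling = 0.25.
Option 2: r to a half-niece or half-nephew = 0.125.
Option 2: Σ r·B − C = (4·0.25·0.117 + 1·0.125·0.534) − 0.34 = -0.15625.
Option 2 has the higher net inclusive-fitness payoff.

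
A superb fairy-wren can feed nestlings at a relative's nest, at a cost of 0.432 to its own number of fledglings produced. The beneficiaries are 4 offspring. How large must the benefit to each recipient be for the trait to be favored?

0.216

r to an offspring = 0.5 (one parent–offspring link: r = (1/2)^1 = 1/2).
Hamilton's rule with n recipients of equal r: n·r·B > C, so B > C/(n·r) = 0.432/(4·0.5) = 0.216.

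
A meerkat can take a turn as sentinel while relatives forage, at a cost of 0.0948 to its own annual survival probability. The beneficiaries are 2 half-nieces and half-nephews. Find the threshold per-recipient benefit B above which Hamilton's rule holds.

0.3792

r to a half-niece or half-nephew = 1/8 (half-aunt/uncle↔niece/nephew: one path of length 3: r = (1/2)^3 = 1/8).
Hamilton's rule with n recipients of equal r: n·r·B > C, so B > C/(n·r) = 0.0948/(2·0.125) = 0.3792.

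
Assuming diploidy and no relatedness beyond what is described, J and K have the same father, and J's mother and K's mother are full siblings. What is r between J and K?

0.375

With two independent routes of shared ancestry, r is the sum of the two contributions.
J and K are related in two ways: half-sibs through their shared father (r = 1/4) and first cousins through their mothers (r = 1/8).
r = 1/4 + 1/8 = 0.375.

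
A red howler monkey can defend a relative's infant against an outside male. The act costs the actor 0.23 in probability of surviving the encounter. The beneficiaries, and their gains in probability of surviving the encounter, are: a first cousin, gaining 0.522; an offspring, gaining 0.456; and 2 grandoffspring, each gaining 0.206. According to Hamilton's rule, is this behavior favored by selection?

Yes

Hamilton's rule: the trait is favored when the sum of r·B over every recipient exceeds the actor's cost C.
r to a first cousin = 1/8 (first cousins share one grandparent pair — two paths of length 4: r = 2·(1/2)^4 = 1/8).
r to an offspring = 1/2 (one parent–offspring link: r = (1/2)^1 = 1/2).
r to a grandoffspring = 1/4 (two parent–offspring links: r = (1/2)^2 = 1/4).
Summing one r·B term per recipient: 1·0.125·0.522 + 1·0.5·0.456 + 2·0.25·0.206 = 0.39625.
0.39625 > 0.23: the indirect benefit exceeds the cost.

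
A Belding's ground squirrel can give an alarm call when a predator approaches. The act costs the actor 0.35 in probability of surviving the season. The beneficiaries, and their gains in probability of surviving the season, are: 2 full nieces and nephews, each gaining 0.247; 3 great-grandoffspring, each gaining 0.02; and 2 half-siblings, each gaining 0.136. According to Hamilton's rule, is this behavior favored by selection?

Hamilton's rule: the trait is favored when the sum of r·B over every recipient exceeds the actor's cost C.
r to a full niece or nephew = 0.25 (full aunt/uncle↔niece/nephew: two paths of length 3 through the shared grandparent pair: r = 2·(1/2)^3 = 1/4).
r to a great-grandoffspring = 0.125 (three parent–offspring links: r = (1/2)^3 = 1/8).
r to a half-sibling = 0.25 (half-sibs share one parent — one path of length 2: r = (1/2)^2 = 1/4).
Summing one r·B term per recipient: 2·0.25·0.247 + 3·0.125·0.02 + 2·0.25·0.136 = 0.199.
0.199 < 0.35: the indirect benefit is less than the cost.

No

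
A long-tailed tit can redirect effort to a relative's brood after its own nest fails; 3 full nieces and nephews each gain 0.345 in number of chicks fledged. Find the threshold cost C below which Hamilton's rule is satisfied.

r to a full niece or nephew = 0.25 (full aunt/uncle↔niece/nephew: two paths of length 3 through the shared grandparent pair: r = 2·(1/2)^3 = 1/4).
Hamilton's rule: n·r·B > C, so the trait is favored while C < n·r·B = 3·0.25·0.345 = 0.25875.

0.25875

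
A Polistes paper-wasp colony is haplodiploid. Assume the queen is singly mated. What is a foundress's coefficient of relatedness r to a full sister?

0.75

Haplodiploid full sisters inherit their father's entire haploid genome identically (contributing 1/2) and on average half of their mother's contribution (1/2 · 1/2 = 1/4); r = 1/2 + 1/4 = 3/4.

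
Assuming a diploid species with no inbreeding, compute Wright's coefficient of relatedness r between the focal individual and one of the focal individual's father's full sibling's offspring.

0.125

Each parent–offspring link contributes a factor of 1/2, and independent paths through distinct common ancestors add.
First cousins share one grandparent pair — two paths of length 4: r = 2·(1/2)^4 = 1/8.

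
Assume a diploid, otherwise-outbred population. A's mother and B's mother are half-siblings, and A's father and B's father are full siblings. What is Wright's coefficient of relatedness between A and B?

Independent pedigree routes through distinct common ancestors add.
A and B are related in two ways: half first cousins through their mothers (r = 1/16) and first cousins through their fathers (r = 1/8).
r = 1/16 + 1/8 = 3/16 = 0.1875.

0.1875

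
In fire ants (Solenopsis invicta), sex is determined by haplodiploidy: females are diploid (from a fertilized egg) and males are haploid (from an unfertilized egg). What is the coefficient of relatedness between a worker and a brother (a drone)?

Her haploid brother carries none of their father's genes and a random half of their mother's genome; that half matches the maternal half of her own genome with probability 1/2: r = 1/2 · 1/2 = 1/4.

0.25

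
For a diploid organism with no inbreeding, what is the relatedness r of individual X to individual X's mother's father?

Each parent–offspring link contributes a factor of 1/2, and independent paths through distinct common ancestors add.
Two parent–offspring links: r = (1/2)^2 = 1/4.

0.25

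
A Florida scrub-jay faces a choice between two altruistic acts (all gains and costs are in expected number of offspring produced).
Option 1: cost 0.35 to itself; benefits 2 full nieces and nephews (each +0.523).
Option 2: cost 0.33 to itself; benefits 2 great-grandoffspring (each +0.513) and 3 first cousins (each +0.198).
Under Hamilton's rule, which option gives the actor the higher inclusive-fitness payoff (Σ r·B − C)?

Option 1: r to a full niece or nephew = 0.25.
Option 1: Σ r·B − C = (2·0.25·0.523) − 0.35 = -0.0885.
Option 2: r to a great-grandoffspring = 0.125.
Option 2: r to a first cousin = 0.125.
Option 2: Σ r·B − C = (2·0.125·0.513 + 3·0.125·0.198) − 0.33 = -0.1275.
Option 1 has the higher net inclusive-fitness payoff.

Option 1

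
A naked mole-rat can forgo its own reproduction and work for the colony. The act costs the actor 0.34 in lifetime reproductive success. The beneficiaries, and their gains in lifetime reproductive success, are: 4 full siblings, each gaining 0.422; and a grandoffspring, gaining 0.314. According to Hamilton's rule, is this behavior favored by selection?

Hamilton's rule: the trait is favored when the sum of r·B over every recipient exceeds the actor's cost C.
r to a full sibling = 0.5 (full sibs share both parents — two paths of length 2: r = 2·(1/2)^2 = 1/2).
r to a grandoffspring = 0.25 (two parent–offspring links: r = (1/2)^2 = 1/4).
Summing one r·B term per recipient: 4·0.5·0.422 + 1·0.25·0.314 = 0.9225.
0.9225 > 0.34: the indirect benefit exceeds the cost.

Yes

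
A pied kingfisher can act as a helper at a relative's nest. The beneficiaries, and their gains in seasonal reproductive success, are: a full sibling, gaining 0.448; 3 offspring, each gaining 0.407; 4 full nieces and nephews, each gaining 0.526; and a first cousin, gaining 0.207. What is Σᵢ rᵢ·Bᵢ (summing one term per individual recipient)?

1.386375

r to a full sibling = 1/2 (full sibs share both parents — two paths of length 2: r = 2·(1/2)^2 = 1/2).
r to an offspring = 1/2 (one parent–offspring link: r = (1/2)^1 = 1/2).
r to a full niece or nephew = 0.25 (full aunt/uncle↔niece/nephew: two paths of length 3 through the shared grandparent pair: r = 2·(1/2)^3 = 1/4).
r to a first cousin = 1/8 (first cousins share one grandparent pair — two paths of length 4: r = 2·(1/2)^4 = 1/8).
Summing one r·B term per recipient: 1·0.5·0.448 + 3·0.5·0.407 + 4·0.25·0.526 + 1·0.125·0.207 = 1.386375.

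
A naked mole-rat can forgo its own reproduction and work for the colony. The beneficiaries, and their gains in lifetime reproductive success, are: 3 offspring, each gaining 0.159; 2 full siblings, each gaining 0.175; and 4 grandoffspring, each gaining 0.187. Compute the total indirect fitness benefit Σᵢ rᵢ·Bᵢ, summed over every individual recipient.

r to an offspring = 0.5 (one parent–offspring link: r = (1/2)^1 = 1/2).
r to a full sibling = 0.5 (full sibs share both parents — two paths of length 2: r = 2·(1/2)^2 = 1/2).
r to a grandoffspring = 0.25 (two parent–offspring links: r = (1/2)^2 = 1/4).
Summing one r·B term per recipient: 3·0.5·0.159 + 2·0.5·0.175 + 4·0.25·0.187 = 0.6005.

0.6005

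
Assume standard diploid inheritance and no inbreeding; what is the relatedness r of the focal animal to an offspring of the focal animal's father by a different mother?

0.25

Each parent–offspring link contributes a factor of 1/2, and independent paths through distinct common ancestors add.
Half-sibs share one parent — one path of length 2: r = (1/2)^2 = 1/4.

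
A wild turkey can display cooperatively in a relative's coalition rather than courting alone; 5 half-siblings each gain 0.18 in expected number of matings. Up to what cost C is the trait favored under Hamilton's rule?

0.225

r to a half-sibling = 1/4 (half-sibs share one parent — one path of length 2: r = (1/2)^2 = 1/4).
Hamilton's rule: n·r·B > C, so the trait is favored while C < n·r·B = 5·0.25·0.18 = 0.225.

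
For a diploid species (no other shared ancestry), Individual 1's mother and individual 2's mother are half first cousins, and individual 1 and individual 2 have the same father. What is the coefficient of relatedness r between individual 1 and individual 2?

Relatedness sums over independent paths through distinct common ancestors.
Individual 1 and individual 2 are related in two ways: half second cousins through their mothers (r = 1/64) and half-sibs through their shared father (r = 1/4).
r = 1/64 + 1/4 = 17/64 = 0.265625.

0.265625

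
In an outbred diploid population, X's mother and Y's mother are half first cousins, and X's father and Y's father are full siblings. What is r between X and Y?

0.140625

Wright's path rule: contributions from independent ancestry routes add.
X and Y are related in two ways: half second cousins through their mothers (r = 1/64) and first cousins through their fathers (r = 1/8).
r = 1/64 + 1/8 = 9/64 = 0.140625.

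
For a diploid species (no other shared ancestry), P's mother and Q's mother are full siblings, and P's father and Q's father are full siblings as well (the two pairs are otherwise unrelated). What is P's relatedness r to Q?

0.25

Relatedness sums over independent paths through distinct common ancestors.
P and Q are related in two ways: first cousins through their mothers (r = 1/8) and first cousins through their fathers (r = 1/8) — i.e. double first cousins.
r = 1/8 + 1/8 = 0.25.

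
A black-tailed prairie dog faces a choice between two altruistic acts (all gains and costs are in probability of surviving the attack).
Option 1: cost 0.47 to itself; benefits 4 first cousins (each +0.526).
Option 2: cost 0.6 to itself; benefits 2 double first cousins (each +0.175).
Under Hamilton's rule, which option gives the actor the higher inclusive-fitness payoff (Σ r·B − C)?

Option 1: r to a first cousin = 0.125.
Option 1: Σ r·B − C = (4·0.125·0.526) − 0.47 = -0.207.
Option 2: r to a double first cousin = 0.25.
Option 2: Σ r·B − C = (2·0.25·0.175) − 0.6 = -0.5125.
Option 1 has the higher net inclusive-fitness payoff.

Option 1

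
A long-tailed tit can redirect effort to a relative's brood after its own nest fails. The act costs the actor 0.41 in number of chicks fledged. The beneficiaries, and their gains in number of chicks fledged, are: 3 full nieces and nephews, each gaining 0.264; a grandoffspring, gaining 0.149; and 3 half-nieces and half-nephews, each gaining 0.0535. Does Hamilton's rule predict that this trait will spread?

Hamilton's rule: the trait is favored when the sum of r·B over every recipient exceeds the actor's cost C.
r to a full niece or nephew = 0.25 (full aunt/uncle↔niece/nephew: two paths of length 3 through the shared grandparent pair: r = 2·(1/2)^3 = 1/4).
r to a grandoffspring = 0.25 (two parent–offspring links: r = (1/2)^2 = 1/4).
r to a half-niece or half-nephew = 1/8 (half-aunt/uncle↔niece/nephew: one path of length 3: r = (1/2)^3 = 1/8).
Summing one r·B term per recipient: 3·0.25·0.264 + 1·0.25·0.149 + 3·0.125·0.0535 = 0.2553125.
0.2553125 < 0.41: the indirect benefit is less than the cost.

No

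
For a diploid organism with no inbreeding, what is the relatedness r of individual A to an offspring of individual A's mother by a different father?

Each parent–offspring link contributes a factor of 1/2, and independent paths through distinct common ancestors add.
Half-sibs share one parent — one path of length 2: r = (1/2)^2 = 1/4.

0.25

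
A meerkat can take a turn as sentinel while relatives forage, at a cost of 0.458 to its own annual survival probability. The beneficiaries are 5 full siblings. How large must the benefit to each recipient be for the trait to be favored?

r to a full sibling = 0.5 (full sibs share both parents — two paths of length 2: r = 2·(1/2)^2 = 1/2).
Hamilton's rule with n recipients of equal r: n·r·B > C, so B > C/(n·r) = 0.458/(5·0.5) = 0.1832.

0.1832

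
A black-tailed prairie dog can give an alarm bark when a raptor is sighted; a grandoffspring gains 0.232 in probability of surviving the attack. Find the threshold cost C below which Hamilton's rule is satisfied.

0.058

r to a grandoffspring = 0.25 (two parent–offspring links: r = (1/2)^2 = 1/4).
Hamilton's rule: n·r·B > C, so the trait is favored while C < n·r·B = 1·0.25·0.232 = 0.058.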